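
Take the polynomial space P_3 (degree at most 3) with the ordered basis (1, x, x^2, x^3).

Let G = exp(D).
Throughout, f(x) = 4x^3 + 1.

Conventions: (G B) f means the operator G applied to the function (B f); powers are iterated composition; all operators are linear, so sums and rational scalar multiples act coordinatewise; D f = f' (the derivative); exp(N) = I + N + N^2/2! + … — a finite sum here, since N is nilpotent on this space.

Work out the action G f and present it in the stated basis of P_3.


g(x) = 4x^3 + 12x^2 + 12x + 5

order-1 term: 12x^2
order-2 term: 12x
order-3 term: 4
the series for exp(D) f terminates at order 3
exp(D) f = 4x^3 + 12x^2 + 12x + 5


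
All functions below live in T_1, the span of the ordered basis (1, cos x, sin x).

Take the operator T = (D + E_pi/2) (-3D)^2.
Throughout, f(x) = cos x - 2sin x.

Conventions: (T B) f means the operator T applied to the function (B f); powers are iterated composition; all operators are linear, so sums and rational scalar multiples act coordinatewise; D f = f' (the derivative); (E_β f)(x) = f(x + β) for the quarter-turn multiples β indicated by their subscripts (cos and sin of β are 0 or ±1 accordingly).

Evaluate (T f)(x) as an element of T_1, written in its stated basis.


D f = -2cos x - sin x
(-3D) f = 6cos x + 3sin x
D (-3D) f = 3cos x - 6sin x
(-3D) (-3D) f = -9cos x + 18sin x
D (-3D)^2 f = 18cos x + 9sin x
E_pi/2 (-3D)^2 f = 18cos x + 9sin x
(D + E_pi/2) (-3D)^2 f = 36cos x + 18sin x

the result is g(x) = 36cos x + 18sin x


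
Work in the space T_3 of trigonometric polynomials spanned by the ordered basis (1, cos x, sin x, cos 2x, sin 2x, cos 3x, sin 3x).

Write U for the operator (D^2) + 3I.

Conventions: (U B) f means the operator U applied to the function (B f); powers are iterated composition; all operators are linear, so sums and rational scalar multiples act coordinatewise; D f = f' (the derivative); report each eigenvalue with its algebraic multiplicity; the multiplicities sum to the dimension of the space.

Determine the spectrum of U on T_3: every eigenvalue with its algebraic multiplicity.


image of 1: 3
image of cos x: 2cos x
image of sin x: 2sin x
image of cos 2x: -cos 2x
image of sin 2x: -sin 2x
image of cos 3x: -6cos 3x
image of sin 3x: -6sin 3x
the matrix is diagonal; its diagonal is (3, 2, 2, -1, -1, -6, -6)
for a triangular matrix the eigenvalues are the diagonal entries, with algebraic multiplicity their repetition count

λ = -6 (multiplicity 2), λ = -1 (multiplicity 2), λ = 2 (multiplicity 2), λ = 3 (multiplicity 1)


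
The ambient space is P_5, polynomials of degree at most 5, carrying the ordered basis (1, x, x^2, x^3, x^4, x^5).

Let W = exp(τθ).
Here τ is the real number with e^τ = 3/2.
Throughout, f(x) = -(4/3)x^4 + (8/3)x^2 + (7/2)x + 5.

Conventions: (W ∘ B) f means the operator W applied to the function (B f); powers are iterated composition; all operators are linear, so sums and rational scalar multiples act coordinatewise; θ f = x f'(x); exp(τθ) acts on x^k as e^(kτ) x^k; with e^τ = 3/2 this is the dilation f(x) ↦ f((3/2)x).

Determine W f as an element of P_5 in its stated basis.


g(x) = -(27/4)x^4 + 6x^2 + (21/4)x + 5

exp(τθ) x^k = e^(kτ) x^k; with e^τ = 3/2 this sends x^k to (3/2)^k x^k
x ↦ 3/2 x
x^2 ↦ 9/4 x^2
x^4 ↦ 81/16 x^4
applying this coordinatewise to f: exp(τθ) f = -(27/4)x^4 + 6x^2 + (21/4)x + 5


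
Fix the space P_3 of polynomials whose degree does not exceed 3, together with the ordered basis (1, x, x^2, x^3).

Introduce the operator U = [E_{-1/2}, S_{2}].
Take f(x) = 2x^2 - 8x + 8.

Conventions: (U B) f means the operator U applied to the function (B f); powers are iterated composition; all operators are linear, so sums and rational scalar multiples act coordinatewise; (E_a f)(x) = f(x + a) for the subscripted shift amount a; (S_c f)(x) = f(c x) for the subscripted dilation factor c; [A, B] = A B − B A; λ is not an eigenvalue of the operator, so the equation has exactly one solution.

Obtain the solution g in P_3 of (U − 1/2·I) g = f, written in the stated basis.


g(x) = -4x^2 + 32x - 54

write g with unknown coordinates in the stated basis and equate coefficients in (U − 1/2·I) g = f
solving from the highest basis element down gives g = -4x^2 + 32x - 54
check: U g = 8x - 19
so U g − 1/2·g = 2x^2 - 8x + 8 = f ✓


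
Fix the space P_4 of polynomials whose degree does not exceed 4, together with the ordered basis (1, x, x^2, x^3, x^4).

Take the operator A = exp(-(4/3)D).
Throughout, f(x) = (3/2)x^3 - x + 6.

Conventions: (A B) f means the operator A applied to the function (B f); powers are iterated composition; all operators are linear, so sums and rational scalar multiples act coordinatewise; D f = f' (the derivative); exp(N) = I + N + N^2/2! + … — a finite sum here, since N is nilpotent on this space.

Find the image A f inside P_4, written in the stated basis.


the image equals g(x) = (3/2)x^3 - 6x^2 + 7x + 34/9

order-1 term: -6x^2 + 4/3
order-2 term: 8x
order-3 term: -32/9
the series for exp(-(4/3)D) f terminates at order 3
exp(-(4/3)D) f = (3/2)x^3 - 6x^2 + 7x + 34/9


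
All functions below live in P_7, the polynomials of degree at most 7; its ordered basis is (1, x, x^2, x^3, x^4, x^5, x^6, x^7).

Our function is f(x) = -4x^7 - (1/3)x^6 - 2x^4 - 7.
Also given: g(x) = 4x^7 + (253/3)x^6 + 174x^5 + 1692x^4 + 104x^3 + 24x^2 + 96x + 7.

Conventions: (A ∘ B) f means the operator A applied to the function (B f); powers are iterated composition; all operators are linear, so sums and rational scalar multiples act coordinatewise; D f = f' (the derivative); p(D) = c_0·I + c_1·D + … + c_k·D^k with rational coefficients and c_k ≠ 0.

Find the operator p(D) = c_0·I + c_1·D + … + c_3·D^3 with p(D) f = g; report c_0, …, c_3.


D^0 f = -4x^7 - (1/3)x^6 - 2x^4 - 7
D^1 f = -28x^6 - 2x^5 - 8x^3
D^2 f = -168x^5 - 10x^4 - 24x^2
D^3 f = -840x^4 - 40x^3 - 48x
matching coefficients of g against c_0 f + c_1 Df + … from the top degree down determines the c_i
solution: c_0 = -1, c_1 = -3, c_2 = -1, c_3 = -2

p(D) = -I − 3·D − D^2 − 2·D^3, i.e. c_0 = -1, c_1 = -3, c_2 = -1, c_3 = -2


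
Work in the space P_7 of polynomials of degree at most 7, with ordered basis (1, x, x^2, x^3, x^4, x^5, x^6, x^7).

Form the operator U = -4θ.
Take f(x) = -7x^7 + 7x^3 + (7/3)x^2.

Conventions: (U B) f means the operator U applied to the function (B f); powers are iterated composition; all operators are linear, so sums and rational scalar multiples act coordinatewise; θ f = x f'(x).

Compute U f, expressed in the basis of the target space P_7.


the image equals g(x) = 196x^7 - 84x^3 - (56/3)x^2

θ f = -49x^7 + 21x^3 + (14/3)x^2
(-4θ) f = 196x^7 - 84x^3 - (56/3)x^2


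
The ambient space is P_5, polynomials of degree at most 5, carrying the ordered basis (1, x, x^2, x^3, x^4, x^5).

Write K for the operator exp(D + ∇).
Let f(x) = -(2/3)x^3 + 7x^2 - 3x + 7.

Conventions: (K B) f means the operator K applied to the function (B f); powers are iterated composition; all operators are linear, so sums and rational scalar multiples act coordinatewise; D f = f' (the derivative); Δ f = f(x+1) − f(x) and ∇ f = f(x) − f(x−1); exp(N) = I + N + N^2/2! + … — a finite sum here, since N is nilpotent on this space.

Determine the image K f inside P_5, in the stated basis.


the image equals g(x) = -(2/3)x^3 + 3x^2 + 19x + 20

order-1 term: -4x^2 + 30x - 41/3
order-2 term: -8x + 32
order-3 term: -16/3
the series for exp(D + ∇) f terminates at order 3
exp(D + ∇) f = -(2/3)x^3 + 3x^2 + 19x + 20


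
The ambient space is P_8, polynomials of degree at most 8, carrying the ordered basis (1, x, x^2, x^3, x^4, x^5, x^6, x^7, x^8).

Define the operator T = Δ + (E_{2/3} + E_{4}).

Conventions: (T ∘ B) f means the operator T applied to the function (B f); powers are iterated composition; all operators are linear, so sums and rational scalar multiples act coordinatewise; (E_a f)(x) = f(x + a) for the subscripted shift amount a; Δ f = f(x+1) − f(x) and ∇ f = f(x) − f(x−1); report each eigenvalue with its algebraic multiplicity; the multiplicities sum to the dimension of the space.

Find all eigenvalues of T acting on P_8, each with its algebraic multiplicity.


image of 1: 2
image of x: 2x + 17/3
image of x^2: 2x^2 + (34/3)x + 157/9
image of x^3: 2x^3 + 17x^2 + (157/3)x + 1763/27
image of x^4: 2x^4 + (68/3)x^3 + (314/3)x^2 + (7052/27)x + 20833/81
image of x^5: 2x^5 + (85/3)x^4 + (1570/9)x^3 + (17630/27)x^2 + (104165/81)x + 249107/243
image of x^6: 2x^6 + 34x^5 + (785/3)x^4 + (35260/27)x^3 + (104165/27)x^2 + (498214/81)x + 2986777/729
image of x^7: 2x^7 + (119/3)x^6 + (1099/3)x^5 + (61705/27)x^4 + (729155/81)x^3 + (1743749/81)x^2 + (20907439/729)x + 35834123/2187
image of x^8: 2x^8 + (136/3)x^7 + (4396/9)x^6 + (98728/27)x^5 + (1458310/81)x^4 + (13949992/243)x^3 + (83629756/729)x^2 + (286672984/2187)x + 429988513/6561
the matrix is upper triangular; its diagonal is (2, 2, 2, 2, 2, 2, 2, 2, 2)
for a triangular matrix the eigenvalues are the diagonal entries, with algebraic multiplicity their repetition count

λ = 2 (multiplicity 9)


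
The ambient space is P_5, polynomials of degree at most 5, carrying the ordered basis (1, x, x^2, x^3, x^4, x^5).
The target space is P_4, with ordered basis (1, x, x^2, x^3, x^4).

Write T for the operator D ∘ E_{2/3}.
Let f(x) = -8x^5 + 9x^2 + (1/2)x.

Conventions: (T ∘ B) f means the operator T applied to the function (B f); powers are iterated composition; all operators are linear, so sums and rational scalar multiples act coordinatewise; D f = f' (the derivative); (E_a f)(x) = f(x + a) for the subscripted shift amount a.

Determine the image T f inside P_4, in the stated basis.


the image equals g(x) = -40x^4 - (320/3)x^3 - (320/3)x^2 - (794/27)x + 745/162

E_{2/3} f = -8x^5 - (80/3)x^4 - (320/9)x^3 - (397/27)x^2 + (745/162)x + 797/243
D E_{2/3} f = -40x^4 - (320/3)x^3 - (320/3)x^2 - (794/27)x + 745/162


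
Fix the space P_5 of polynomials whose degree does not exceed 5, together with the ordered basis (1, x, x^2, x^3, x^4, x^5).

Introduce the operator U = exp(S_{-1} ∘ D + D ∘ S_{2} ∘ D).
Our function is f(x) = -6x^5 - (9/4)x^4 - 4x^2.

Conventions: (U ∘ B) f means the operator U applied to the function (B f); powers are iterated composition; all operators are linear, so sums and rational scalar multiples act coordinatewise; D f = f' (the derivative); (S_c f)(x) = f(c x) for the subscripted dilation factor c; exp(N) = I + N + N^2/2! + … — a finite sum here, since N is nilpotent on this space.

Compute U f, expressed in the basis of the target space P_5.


g(x) = -6x^5 - (129/4)x^4 - 1851x^3 - (8933/2)x^2 - 19387x - 51465/4

order-1 term: -30x^4 - 1911x^3 - 216x^2 + 8x - 16
order-2 term: 60x^3 - (8613/2)x^2 - 22716x - 428
order-3 term: 60x^2 + 3351x - 13314
order-4 term: -30x + 3591/4
order-5 term: -6
the series for exp(S_{-1} ∘ D + D ∘ S_{2} ∘ D) f terminates at order 5
exp(S_{-1} ∘ D + D ∘ S_{2} ∘ D) f = -6x^5 - (129/4)x^4 - 1851x^3 - (8933/2)x^2 - 19387x - 51465/4


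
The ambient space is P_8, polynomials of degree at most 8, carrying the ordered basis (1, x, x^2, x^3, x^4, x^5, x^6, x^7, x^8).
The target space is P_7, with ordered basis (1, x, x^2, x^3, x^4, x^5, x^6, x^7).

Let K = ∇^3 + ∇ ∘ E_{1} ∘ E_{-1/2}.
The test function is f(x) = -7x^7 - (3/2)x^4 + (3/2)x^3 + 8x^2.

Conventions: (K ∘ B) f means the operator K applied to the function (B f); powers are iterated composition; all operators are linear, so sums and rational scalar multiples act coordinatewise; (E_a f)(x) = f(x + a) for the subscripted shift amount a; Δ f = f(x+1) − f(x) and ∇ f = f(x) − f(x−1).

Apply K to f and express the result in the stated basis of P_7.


g(x) = -49x^6 - (6125/4)x^4 + 8814x^3 - (352875/16)x^2 + (52877/2)x - 805039/64

∇ f = -49x^6 + 147x^5 - 245x^4 + 239x^3 - (267/2)x^2 + (109/2)x - 12
∇ ∇ f = -294x^5 + 1470x^4 - 3430x^3 + 4392x^2 - 2993x + 868
∇ ∇ ∇ f = -1470x^4 + 8820x^3 - 22050x^2 + 26424x - 12579
E_{-1/2} f = -7x^7 + (49/2)x^6 - (147/4)x^5 + (233/8)x^4 - (173/16)x^3 + (259/32)x^2 - (441/64)x + 227/128
E_{1} E_{-1/2} f = -7x^7 - (49/2)x^6 - (147/4)x^5 - (257/8)x^4 - (269/16)x^3 + (109/32)x^2 + (487/64)x + 261/128
∇ E_{1} E_{-1/2} f = -49x^6 - (245/4)x^4 - 6x^3 - (75/16)x^2 + (29/2)x + 17/64
(∇^3 + ∇ ∘ E_{1} ∘ E_{-1/2}) f = -49x^6 - (6125/4)x^4 + 8814x^3 - (352875/16)x^2 + (52877/2)x - 805039/64


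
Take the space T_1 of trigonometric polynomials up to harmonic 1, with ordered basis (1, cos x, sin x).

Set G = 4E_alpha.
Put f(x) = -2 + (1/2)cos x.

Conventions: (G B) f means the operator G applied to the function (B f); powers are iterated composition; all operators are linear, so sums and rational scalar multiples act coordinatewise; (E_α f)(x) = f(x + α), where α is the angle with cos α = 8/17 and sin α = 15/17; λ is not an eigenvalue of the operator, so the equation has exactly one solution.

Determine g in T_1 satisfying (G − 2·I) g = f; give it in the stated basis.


write g with unknown coordinates in the stated basis and equate coefficients in (G − 2·I) g = f
solving from the highest basis element down gives g = -1 - (1/212)cos x + (15/106)sin x
check: G g = -4 + (26/53)cos x + (15/53)sin x
so G g − 2·g = -2 + (1/2)cos x = f ✓

g(x) = -1 - (1/212)cos x + (15/106)sin x


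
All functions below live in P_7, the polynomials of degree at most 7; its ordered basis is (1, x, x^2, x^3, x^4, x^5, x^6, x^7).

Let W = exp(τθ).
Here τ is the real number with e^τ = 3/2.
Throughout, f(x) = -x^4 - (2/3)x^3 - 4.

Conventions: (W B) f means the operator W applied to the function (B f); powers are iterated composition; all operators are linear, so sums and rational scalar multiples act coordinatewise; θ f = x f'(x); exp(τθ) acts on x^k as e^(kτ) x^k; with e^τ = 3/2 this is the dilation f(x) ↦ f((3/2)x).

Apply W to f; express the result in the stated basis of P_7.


the result is g(x) = -(81/16)x^4 - (9/4)x^3 - 4

exp(τθ) x^k = e^(kτ) x^k; with e^τ = 3/2 this sends x^k to (3/2)^k x^k
x^3 ↦ 27/8 x^3
x^4 ↦ 81/16 x^4
applying this coordinatewise to f: exp(τθ) f = -(81/16)x^4 - (9/4)x^3 - 4


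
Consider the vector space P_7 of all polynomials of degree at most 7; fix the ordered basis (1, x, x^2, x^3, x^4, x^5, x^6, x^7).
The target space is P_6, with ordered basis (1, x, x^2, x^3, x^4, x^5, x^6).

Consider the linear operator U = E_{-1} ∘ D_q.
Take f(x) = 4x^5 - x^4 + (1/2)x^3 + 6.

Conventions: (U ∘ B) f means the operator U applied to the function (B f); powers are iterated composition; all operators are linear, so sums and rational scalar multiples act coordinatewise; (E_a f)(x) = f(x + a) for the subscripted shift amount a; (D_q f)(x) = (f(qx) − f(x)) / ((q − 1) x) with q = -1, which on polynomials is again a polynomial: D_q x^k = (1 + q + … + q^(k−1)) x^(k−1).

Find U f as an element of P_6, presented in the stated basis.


D_q f = 4x^4 + (1/2)x^2
E_{-1} D_q f = 4x^4 - 16x^3 + (49/2)x^2 - 17x + 9/2

the result is g(x) = 4x^4 - 16x^3 + (49/2)x^2 - 17x + 9/2


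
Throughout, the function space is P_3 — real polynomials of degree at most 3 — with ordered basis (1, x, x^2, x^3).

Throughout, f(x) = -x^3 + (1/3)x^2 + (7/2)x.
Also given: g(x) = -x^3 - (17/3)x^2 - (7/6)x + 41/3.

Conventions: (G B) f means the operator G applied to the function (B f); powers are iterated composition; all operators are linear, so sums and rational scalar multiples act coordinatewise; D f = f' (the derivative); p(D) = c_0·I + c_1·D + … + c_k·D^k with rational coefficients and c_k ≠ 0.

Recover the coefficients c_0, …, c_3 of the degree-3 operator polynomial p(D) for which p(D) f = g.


D^0 f = -x^3 + (1/3)x^2 + (7/2)x
D^1 f = -3x^2 + (2/3)x + 7/2
D^2 f = -6x + 2/3
D^3 f = -6
matching coefficients of g against c_0 f + c_1 Df + … from the top degree down determines the c_i
solution: c_0 = 1, c_1 = 2, c_2 = 1, c_3 = -1

c_0 = 1, c_1 = 2, c_2 = 1, c_3 = -1


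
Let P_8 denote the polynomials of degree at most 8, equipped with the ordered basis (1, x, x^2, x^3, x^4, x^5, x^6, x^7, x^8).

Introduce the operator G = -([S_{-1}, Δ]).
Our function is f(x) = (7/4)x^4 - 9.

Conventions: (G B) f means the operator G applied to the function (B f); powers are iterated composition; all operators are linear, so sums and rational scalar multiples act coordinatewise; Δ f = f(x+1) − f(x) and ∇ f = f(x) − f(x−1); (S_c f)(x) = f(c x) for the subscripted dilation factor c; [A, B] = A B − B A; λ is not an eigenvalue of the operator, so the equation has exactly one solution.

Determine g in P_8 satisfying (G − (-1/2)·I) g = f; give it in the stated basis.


the result is g(x) = (7/2)x^4 - 56x^3 - 672x^2 + 5320x + 21038

write g with unknown coordinates in the stated basis and equate coefficients in (G − (-1/2)·I) g = f
solving from the highest basis element down gives g = (7/2)x^4 - 56x^3 - 672x^2 + 5320x + 21038
check: G g = 28x^3 + 336x^2 - 2660x - 10528
so G g − (-1/2)·g = (7/4)x^4 - 9 = f ✓


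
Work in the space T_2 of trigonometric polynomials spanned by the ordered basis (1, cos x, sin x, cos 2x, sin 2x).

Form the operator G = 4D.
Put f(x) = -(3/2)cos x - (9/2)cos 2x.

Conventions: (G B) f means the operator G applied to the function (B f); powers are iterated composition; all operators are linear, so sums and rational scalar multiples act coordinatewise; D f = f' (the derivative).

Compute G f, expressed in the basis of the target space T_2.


the image equals g(x) = 6sin x + 36sin 2x

D f = (3/2)sin x + 9sin 2x
(4D) f = 6sin x + 36sin 2x


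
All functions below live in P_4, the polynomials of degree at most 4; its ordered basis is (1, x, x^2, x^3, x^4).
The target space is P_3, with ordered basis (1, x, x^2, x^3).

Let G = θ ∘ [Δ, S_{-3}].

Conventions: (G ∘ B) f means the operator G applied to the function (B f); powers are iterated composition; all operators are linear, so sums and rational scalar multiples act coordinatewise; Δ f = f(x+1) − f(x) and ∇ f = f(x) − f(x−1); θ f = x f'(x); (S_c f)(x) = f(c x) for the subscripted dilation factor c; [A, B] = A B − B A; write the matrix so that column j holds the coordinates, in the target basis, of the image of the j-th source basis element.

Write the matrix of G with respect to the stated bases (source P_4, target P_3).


image of 1: 0
image of x: 0
image of x^2: 24x
image of x^3: -216x^2 - 72x
image of x^4: 1296x^3 + 864x^2 + 336x
each image's coordinates form column j of the matrix

the matrix is [[0, 0, 0, 0, 0]; [0, 0, 24, -72, 336]; [0, 0, 0, -216, 864]; [0, 0, 0, 0, 1296]] (rows listed top to bottom)


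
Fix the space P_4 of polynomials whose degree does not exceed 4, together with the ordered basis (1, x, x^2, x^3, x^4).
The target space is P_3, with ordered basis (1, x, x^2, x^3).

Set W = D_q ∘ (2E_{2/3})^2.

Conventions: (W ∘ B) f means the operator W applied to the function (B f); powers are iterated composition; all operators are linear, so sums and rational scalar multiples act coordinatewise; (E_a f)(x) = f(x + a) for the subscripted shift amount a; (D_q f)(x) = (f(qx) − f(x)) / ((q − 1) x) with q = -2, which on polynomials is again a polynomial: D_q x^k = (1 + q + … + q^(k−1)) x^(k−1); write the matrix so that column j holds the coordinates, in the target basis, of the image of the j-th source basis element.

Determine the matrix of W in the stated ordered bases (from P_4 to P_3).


image of 1: 0
image of x: 4
image of x^2: -4x + 32/3
image of x^3: 12x^2 - 16x + 64/3
image of x^4: -20x^3 + 64x^2 - (128/3)x + 1024/27
each image's coordinates form column j of the matrix

the matrix is [[0, 4, 32/3, 64/3, 1024/27]; [0, 0, -4, -16, -128/3]; [0, 0, 0, 12, 64]; [0, 0, 0, 0, -20]] (rows listed top to bottom)


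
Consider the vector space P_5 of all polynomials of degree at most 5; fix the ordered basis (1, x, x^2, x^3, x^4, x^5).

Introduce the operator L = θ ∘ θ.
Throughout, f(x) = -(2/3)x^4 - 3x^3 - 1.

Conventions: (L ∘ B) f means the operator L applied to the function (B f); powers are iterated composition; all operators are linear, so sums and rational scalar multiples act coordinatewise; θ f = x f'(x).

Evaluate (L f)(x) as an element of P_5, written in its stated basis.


g(x) = -(32/3)x^4 - 27x^3

θ f = -(8/3)x^4 - 9x^3
θ θ f = -(32/3)x^4 - 27x^3


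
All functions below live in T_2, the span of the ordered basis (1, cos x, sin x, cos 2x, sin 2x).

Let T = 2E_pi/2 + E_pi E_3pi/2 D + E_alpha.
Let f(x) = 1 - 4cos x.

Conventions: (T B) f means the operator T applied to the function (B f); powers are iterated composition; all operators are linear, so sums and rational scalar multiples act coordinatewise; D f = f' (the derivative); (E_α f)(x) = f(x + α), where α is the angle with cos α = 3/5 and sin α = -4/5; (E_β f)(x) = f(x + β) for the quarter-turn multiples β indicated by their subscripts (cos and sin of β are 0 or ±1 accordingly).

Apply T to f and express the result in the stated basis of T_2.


E_pi/2 f = 1 + 4sin x
(2E_pi/2) f = 2 + 8sin x
D f = 4sin x
E_3pi/2 D f = -4cos x
E_pi E_3pi/2 D f = 4cos x
E_alpha f = 1 - (12/5)cos x - (16/5)sin x
(2E_pi/2 + E_pi E_3pi/2 D + E_alpha) f = 3 + (8/5)cos x + (24/5)sin x

g(x) = 3 + (8/5)cos x + (24/5)sin x


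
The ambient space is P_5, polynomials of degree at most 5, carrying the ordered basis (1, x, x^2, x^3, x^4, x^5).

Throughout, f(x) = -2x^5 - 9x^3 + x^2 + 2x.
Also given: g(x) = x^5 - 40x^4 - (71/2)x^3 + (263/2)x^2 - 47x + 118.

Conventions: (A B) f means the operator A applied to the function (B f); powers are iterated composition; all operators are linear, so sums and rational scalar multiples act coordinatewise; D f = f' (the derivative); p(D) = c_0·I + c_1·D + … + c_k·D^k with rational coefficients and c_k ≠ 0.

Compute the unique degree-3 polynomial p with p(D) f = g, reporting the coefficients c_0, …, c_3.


p(D) = -(1/2)·I + 4·D + D^2 − 2·D^3, i.e. c_0 = -1/2, c_1 = 4, c_2 = 1, c_3 = -2

D^0 f = -2x^5 - 9x^3 + x^2 + 2x
D^1 f = -10x^4 - 27x^2 + 2x + 2
D^2 f = -40x^3 - 54x + 2
D^3 f = -120x^2 - 54
matching coefficients of g against c_0 f + c_1 Df + … from the top degree down determines the c_i
solution: c_0 = -1/2, c_1 = 4, c_2 = 1, c_3 = -2


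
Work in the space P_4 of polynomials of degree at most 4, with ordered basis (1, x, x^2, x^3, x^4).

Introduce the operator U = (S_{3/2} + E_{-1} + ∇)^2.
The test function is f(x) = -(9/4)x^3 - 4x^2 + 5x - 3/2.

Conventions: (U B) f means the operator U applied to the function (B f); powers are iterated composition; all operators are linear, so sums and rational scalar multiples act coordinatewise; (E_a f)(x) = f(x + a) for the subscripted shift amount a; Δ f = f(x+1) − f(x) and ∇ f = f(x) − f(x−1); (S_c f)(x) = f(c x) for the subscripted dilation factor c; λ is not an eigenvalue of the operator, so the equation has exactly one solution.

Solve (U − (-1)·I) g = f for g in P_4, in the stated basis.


the image equals g(x) = -(144/1289)x^3 - (64/185)x^2 + (20/29)x - 3/10

write g with unknown coordinates in the stated basis and equate coefficients in (U − (-1)·I) g = f
solving from the highest basis element down gives g = -(144/1289)x^3 - (64/185)x^2 + (20/29)x - 3/10
check: U g = -(11025/5156)x^3 - (676/185)x^2 + (125/29)x - 6/5
so U g − (-1)·g = -(9/4)x^3 - 4x^2 + 5x - 3/2 = f ✓


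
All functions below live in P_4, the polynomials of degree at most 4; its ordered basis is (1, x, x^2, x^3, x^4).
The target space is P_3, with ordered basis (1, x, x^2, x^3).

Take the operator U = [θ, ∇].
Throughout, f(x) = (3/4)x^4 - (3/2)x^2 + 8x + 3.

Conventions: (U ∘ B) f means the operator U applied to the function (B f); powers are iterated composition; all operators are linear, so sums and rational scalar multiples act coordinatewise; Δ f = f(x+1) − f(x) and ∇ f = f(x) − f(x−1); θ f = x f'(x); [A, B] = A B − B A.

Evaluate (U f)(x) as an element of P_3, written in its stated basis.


the image equals g(x) = -3x^3 + 9x^2 - 6x - 8

∇ f = 3x^3 - (9/2)x^2 + 35/4
θ ∇ f = 9x^3 - 9x^2
θ f = 3x^4 - 3x^2 + 8x
∇ θ f = 12x^3 - 18x^2 + 6x + 8
[θ, ∇] f = -3x^3 + 9x^2 - 6x - 8


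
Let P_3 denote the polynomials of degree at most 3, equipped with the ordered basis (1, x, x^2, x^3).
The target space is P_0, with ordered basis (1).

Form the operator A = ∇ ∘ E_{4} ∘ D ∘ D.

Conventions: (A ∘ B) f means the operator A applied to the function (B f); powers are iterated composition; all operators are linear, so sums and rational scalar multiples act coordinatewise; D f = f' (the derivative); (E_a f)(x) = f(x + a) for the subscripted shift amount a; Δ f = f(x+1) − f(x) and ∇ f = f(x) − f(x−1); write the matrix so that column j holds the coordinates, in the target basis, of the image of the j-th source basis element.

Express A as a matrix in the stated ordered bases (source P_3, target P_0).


the matrix is [[0, 0, 0, 6]] (rows listed top to bottom)

image of 1: 0
image of x: 0
image of x^2: 0
image of x^3: 6
each image's coordinates form column j of the matrix


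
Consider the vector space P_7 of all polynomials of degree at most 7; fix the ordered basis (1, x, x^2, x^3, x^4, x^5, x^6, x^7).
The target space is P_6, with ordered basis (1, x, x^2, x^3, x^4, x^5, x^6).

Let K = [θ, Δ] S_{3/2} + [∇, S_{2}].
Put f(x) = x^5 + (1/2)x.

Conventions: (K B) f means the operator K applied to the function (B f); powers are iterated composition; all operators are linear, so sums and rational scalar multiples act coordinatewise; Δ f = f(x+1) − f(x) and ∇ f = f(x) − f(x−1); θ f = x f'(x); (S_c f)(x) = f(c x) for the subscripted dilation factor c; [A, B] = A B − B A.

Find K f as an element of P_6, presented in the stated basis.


S_{3/2} f = (243/32)x^5 + (3/4)x
Δ S_{3/2} f = (1215/32)x^4 + (1215/16)x^3 + (1215/16)x^2 + (1215/32)x + 267/32
θ Δ S_{3/2} f = (1215/8)x^4 + (3645/16)x^3 + (1215/8)x^2 + (1215/32)x
θ S_{3/2} f = (1215/32)x^5 + (3/4)x
Δ θ S_{3/2} f = (6075/32)x^4 + (6075/16)x^3 + (6075/16)x^2 + (6075/32)x + 1239/32
[θ, Δ] S_{3/2} f = -(1215/32)x^4 - (1215/8)x^3 - (3645/16)x^2 - (1215/8)x - 1239/32
S_{2} f = 32x^5 + x
∇ S_{2} f = 160x^4 - 320x^3 + 320x^2 - 160x + 33
∇ f = 5x^4 - 10x^3 + 10x^2 - 5x + 3/2
S_{2} ∇ f = 80x^4 - 80x^3 + 40x^2 - 10x + 3/2
[∇, S_{2}] f = 80x^4 - 240x^3 + 280x^2 - 150x + 63/2
([θ, Δ] S_{3/2} + [∇, S_{2}]) f = (1345/32)x^4 - (3135/8)x^3 + (835/16)x^2 - (2415/8)x - 231/32

the result is g(x) = (1345/32)x^4 - (3135/8)x^3 + (835/16)x^2 - (2415/8)x - 231/32


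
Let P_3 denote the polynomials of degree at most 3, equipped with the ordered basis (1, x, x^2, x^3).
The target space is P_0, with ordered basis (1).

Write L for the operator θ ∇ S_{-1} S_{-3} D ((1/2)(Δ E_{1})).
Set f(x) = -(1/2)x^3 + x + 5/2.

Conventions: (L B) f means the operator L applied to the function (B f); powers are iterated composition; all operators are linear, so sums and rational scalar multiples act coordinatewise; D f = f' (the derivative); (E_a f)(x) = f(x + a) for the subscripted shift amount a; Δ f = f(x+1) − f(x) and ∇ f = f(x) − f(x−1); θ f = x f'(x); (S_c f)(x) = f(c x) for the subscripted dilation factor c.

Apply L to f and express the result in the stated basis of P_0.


E_{1} f = -(1/2)x^3 - (3/2)x^2 - (1/2)x + 3
Δ E_{1} f = -(3/2)x^2 - (9/2)x - 5/2
((1/2)(Δ E_{1})) f = -(3/4)x^2 - (9/4)x - 5/4
D ((1/2)(Δ E_{1})) f = -(3/2)x - 9/4
S_{-3} D ((1/2)(Δ E_{1})) f = (9/2)x - 9/4
S_{-1} S_{-3} D ((1/2)(Δ E_{1})) f = -(9/2)x - 9/4
∇ (S_{-1} S_{-3} D ((1/2)(Δ E_{1}))) f = -9/2
θ ∇ (S_{-1} S_{-3} D ((1/2)(Δ E_{1}))) f = 0

the result is g(x) = 0


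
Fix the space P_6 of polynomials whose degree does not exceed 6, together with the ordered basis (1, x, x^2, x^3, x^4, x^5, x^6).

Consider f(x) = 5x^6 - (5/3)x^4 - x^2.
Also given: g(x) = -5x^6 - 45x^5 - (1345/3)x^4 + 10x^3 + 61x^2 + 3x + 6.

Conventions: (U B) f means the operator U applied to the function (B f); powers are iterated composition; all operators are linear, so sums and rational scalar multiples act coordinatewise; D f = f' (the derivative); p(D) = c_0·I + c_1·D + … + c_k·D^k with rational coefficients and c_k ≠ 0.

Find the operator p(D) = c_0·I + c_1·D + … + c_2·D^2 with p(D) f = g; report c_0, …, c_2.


c_0 = -1, c_1 = -3/2, c_2 = -3

D^0 f = 5x^6 - (5/3)x^4 - x^2
D^1 f = 30x^5 - (20/3)x^3 - 2x
D^2 f = 150x^4 - 20x^2 - 2
matching coefficients of g against c_0 f + c_1 Df + … from the top degree down determines the c_i
solution: c_0 = -1, c_1 = -3/2, c_2 = -3


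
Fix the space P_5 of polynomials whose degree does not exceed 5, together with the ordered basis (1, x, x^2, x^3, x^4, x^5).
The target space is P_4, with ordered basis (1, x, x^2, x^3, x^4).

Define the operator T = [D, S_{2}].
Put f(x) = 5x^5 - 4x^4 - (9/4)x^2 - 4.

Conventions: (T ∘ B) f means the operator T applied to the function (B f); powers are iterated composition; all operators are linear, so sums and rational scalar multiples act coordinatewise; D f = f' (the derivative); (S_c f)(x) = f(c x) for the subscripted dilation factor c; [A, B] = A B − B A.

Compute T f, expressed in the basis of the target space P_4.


the result is g(x) = 400x^4 - 128x^3 - 9x

S_{2} f = 160x^5 - 64x^4 - 9x^2 - 4
D S_{2} f = 800x^4 - 256x^3 - 18x
D f = 25x^4 - 16x^3 - (9/2)x
S_{2} D f = 400x^4 - 128x^3 - 9x
[D, S_{2}] f = 400x^4 - 128x^3 - 9x


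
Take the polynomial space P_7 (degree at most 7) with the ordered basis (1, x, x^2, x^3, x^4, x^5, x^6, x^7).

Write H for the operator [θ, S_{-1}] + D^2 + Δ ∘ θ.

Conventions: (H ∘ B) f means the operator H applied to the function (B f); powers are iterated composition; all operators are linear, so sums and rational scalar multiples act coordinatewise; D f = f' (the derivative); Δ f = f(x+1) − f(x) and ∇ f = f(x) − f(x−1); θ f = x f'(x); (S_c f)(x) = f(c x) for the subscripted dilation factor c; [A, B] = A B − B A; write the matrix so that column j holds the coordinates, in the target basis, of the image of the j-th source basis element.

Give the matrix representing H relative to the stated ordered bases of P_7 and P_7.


image of 1: 0
image of x: 1
image of x^2: 4x + 4
image of x^3: 9x^2 + 15x + 3
image of x^4: 16x^3 + 36x^2 + 16x + 4
image of x^5: 25x^4 + 70x^3 + 50x^2 + 25x + 5
image of x^6: 36x^5 + 120x^4 + 120x^3 + 90x^2 + 36x + 6
image of x^7: 49x^6 + 189x^5 + 245x^4 + 245x^3 + 147x^2 + 49x + 7
each image's coordinates form column j of the matrix

the matrix is [[0, 1, 4, 3, 4, 5, 6, 7]; [0, 0, 4, 15, 16, 25, 36, 49]; [0, 0, 0, 9, 36, 50, 90, 147]; [0, 0, 0, 0, 16, 70, 120, 245]; [0, 0, 0, 0, 0, 25, 120, 245]; [0, 0, 0, 0, 0, 0, 36, 189]; [0, 0, 0, 0, 0, 0, 0, 49]; [0, 0, 0, 0, 0, 0, 0, 0]] (rows listed top to bottom)


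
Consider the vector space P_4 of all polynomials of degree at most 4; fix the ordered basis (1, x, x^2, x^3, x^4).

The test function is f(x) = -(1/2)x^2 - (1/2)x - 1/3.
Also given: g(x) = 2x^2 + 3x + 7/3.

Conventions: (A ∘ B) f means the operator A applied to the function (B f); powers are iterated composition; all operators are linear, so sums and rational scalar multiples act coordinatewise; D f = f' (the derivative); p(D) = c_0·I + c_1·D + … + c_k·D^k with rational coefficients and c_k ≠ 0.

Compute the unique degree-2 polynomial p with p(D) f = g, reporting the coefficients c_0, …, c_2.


c_0 = -4, c_1 = -1, c_2 = -1/2

D^0 f = -(1/2)x^2 - (1/2)x - 1/3
D^1 f = -x - 1/2
D^2 f = -1
matching coefficients of g against c_0 f + c_1 Df + … from the top degree down determines the c_i
solution: c_0 = -4, c_1 = -1, c_2 = -1/2


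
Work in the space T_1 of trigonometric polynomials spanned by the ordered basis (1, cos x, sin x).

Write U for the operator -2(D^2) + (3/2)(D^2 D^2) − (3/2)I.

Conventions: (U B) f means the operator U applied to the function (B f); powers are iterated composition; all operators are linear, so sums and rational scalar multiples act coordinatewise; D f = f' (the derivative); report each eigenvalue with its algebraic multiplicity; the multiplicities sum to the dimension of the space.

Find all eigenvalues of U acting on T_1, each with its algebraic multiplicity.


λ = -3/2 (multiplicity 1), λ = 2 (multiplicity 2)

image of 1: -3/2
image of cos x: 2cos x
image of sin x: 2sin x
the matrix is diagonal; its diagonal is (-3/2, 2, 2)
for a triangular matrix the eigenvalues are the diagonal entries, with algebraic multiplicity their repetition count


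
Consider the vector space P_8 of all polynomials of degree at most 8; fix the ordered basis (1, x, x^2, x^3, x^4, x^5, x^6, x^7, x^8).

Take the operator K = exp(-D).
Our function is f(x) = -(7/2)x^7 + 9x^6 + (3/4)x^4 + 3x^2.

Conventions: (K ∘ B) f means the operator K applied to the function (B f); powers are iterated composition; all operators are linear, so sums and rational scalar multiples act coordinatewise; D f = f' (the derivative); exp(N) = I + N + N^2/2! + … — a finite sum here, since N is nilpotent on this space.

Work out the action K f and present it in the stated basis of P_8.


the image equals g(x) = -(7/2)x^7 + (67/2)x^6 - (255/2)x^5 + (1033/4)x^4 - (611/2)x^3 + 216x^2 - (175/2)x + 65/4

order-1 term: (49/2)x^6 - 54x^5 - 3x^3 - 6x
order-2 term: -(147/2)x^5 + 135x^4 + (9/2)x^2 + 3
order-3 term: (245/2)x^4 - 180x^3 - 3x
order-4 term: -(245/2)x^3 + 135x^2 + 3/4
order-5 term: (147/2)x^2 - 54x
order-6 term: -(49/2)x + 9
order-7 term: 7/2
the series for exp(-D) f terminates at order 7
exp(-D) f = -(7/2)x^7 + (67/2)x^6 - (255/2)x^5 + (1033/4)x^4 - (611/2)x^3 + 216x^2 - (175/2)x + 65/4


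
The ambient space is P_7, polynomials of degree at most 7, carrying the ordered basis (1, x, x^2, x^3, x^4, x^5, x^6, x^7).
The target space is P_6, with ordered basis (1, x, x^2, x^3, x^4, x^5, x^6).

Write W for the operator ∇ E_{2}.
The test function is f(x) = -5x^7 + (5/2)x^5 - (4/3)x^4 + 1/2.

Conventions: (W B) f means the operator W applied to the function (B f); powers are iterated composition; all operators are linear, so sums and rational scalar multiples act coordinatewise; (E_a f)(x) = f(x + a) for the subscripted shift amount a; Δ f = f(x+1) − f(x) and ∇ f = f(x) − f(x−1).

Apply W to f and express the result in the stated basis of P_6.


E_{2} f = -5x^7 - 70x^6 - (835/2)x^5 - (4129/3)x^4 - (8132/3)x^3 - 3192x^2 - (6248/3)x - 3485/6
∇ E_{2} f = -35x^6 - 315x^5 - (2425/2)x^4 - (7666/3)x^3 - 3104x^2 - (12329/6)x - 1155/2

the image equals g(x) = -35x^6 - 315x^5 - (2425/2)x^4 - (7666/3)x^3 - 3104x^2 - (12329/6)x - 1155/2


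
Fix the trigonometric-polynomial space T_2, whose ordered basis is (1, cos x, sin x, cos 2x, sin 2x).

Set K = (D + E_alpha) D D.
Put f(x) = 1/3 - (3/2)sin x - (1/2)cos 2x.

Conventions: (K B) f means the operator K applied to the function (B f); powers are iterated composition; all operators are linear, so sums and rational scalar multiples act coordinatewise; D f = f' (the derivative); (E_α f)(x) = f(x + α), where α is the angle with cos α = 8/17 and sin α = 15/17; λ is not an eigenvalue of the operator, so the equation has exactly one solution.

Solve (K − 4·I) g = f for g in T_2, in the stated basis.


g(x) = -1/12 - (3/25)cos x + (57/200)sin x + (4/593)cos 2x + (409/9488)sin 2x

write g with unknown coordinates in the stated basis and equate coefficients in (K − 4·I) g = f
solving from the highest basis element down gives g = -1/12 - (3/25)cos x + (57/200)sin x + (4/593)cos 2x + (409/9488)sin 2x
check: K g = -(12/25)cos x - (9/25)sin x - (561/1186)cos 2x + (409/2372)sin 2x
so K g − 4·g = 1/3 - (3/2)sin x - (1/2)cos 2x = f ✓


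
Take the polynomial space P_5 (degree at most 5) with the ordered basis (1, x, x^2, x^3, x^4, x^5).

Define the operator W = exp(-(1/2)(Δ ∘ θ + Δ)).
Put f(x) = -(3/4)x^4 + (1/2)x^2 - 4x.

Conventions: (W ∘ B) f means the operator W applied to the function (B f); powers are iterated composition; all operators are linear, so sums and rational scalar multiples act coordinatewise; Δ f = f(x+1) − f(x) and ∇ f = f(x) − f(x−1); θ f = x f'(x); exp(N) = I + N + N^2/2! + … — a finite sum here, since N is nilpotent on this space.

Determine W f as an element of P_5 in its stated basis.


order-1 term: (15/2)x^3 + (45/4)x^2 + 6x + 41/8
order-2 term: -(45/2)x^2 - (315/8)x - 303/16
order-3 term: (45/2)x + 195/8
order-4 term: -45/8
the series for exp(-(1/2)(Δ ∘ θ + Δ)) f terminates at order 4
exp(-(1/2)(Δ ∘ θ + Δ)) f = -(3/4)x^4 + (15/2)x^3 - (43/4)x^2 - (119/8)x + 79/16

g(x) = -(3/4)x^4 + (15/2)x^3 - (43/4)x^2 - (119/8)x + 79/16


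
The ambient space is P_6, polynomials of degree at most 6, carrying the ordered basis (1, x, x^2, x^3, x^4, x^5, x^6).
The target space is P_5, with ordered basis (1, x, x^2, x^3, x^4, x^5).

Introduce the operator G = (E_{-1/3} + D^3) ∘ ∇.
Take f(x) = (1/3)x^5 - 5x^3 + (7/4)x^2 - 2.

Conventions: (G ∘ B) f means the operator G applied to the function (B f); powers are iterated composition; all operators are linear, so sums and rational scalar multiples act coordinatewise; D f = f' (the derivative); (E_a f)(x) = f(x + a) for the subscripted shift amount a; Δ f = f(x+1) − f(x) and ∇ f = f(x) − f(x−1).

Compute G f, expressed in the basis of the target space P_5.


∇ f = (5/3)x^4 - (10/3)x^3 - (35/3)x^2 + (101/6)x - 77/12
E_{-1/3} ∇ f = (5/3)x^4 - (50/9)x^3 - (65/9)x^2 + (3767/162)x - 12811/972
D ∇ f = (20/3)x^3 - 10x^2 - (70/3)x + 101/6
D D ∇ f = 20x^2 - 20x - 70/3
D D D ∇ f = 40x - 20
(E_{-1/3} + D^3) ∇ f = (5/3)x^4 - (50/9)x^3 - (65/9)x^2 + (10247/162)x - 32251/972

the result is g(x) = (5/3)x^4 - (50/9)x^3 - (65/9)x^2 + (10247/162)x - 32251/972


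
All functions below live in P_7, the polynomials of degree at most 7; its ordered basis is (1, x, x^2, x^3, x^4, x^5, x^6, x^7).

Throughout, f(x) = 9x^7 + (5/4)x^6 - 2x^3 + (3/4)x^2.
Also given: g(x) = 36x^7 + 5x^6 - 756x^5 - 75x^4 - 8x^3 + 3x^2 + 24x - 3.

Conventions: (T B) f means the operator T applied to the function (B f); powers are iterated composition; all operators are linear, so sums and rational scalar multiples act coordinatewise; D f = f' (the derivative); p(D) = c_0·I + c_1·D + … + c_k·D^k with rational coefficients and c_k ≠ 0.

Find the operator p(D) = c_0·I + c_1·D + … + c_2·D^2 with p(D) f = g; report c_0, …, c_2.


c_0 = 4, c_1 = 0, c_2 = -2

D^0 f = 9x^7 + (5/4)x^6 - 2x^3 + (3/4)x^2
D^1 f = 63x^6 + (15/2)x^5 - 6x^2 + (3/2)x
D^2 f = 378x^5 + (75/2)x^4 - 12x + 3/2
matching coefficients of g against c_0 f + c_1 Df + … from the top degree down determines the c_i
solution: c_0 = 4, c_1 = 0, c_2 = -2


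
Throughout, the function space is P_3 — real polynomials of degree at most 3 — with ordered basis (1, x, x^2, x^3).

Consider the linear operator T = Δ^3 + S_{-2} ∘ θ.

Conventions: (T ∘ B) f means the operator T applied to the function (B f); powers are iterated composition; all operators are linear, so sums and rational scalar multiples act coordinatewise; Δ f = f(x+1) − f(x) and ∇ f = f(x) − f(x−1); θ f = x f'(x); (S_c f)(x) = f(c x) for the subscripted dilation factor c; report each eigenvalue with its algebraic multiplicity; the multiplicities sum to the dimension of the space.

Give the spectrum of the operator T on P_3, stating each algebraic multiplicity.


λ = -24 (multiplicity 1), λ = -2 (multiplicity 1), λ = 0 (multiplicity 1), λ = 8 (multiplicity 1)

image of 1: 0
image of x: -2x
image of x^2: 8x^2
image of x^3: -24x^3 + 6
the matrix is upper triangular; its diagonal is (0, -2, 8, -24)
for a triangular matrix the eigenvalues are the diagonal entries, with algebraic multiplicity their repetition count


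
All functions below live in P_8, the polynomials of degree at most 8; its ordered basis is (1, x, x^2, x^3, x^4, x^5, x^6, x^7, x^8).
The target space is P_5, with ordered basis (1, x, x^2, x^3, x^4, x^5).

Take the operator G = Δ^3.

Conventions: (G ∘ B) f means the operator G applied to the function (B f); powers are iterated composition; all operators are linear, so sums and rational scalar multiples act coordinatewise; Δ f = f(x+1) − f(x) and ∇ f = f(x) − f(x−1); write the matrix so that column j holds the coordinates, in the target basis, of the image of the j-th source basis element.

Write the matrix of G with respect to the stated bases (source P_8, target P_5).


the matrix is [[0, 0, 0, 6, 36, 150, 540, 1806, 5796]; [0, 0, 0, 0, 24, 180, 900, 3780, 14448]; [0, 0, 0, 0, 0, 60, 540, 3150, 15120]; [0, 0, 0, 0, 0, 0, 120, 1260, 8400]; [0, 0, 0, 0, 0, 0, 0, 210, 2520]; [0, 0, 0, 0, 0, 0, 0, 0, 336]] (rows listed top to bottom)

image of 1: 0
image of x: 0
image of x^2: 0
image of x^3: 6
image of x^4: 24x + 36
image of x^5: 60x^2 + 180x + 150
image of x^6: 120x^3 + 540x^2 + 900x + 540
image of x^7: 210x^4 + 1260x^3 + 3150x^2 + 3780x + 1806
image of x^8: 336x^5 + 2520x^4 + 8400x^3 + 15120x^2 + 14448x + 5796
each image's coordinates form column j of the matrix
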